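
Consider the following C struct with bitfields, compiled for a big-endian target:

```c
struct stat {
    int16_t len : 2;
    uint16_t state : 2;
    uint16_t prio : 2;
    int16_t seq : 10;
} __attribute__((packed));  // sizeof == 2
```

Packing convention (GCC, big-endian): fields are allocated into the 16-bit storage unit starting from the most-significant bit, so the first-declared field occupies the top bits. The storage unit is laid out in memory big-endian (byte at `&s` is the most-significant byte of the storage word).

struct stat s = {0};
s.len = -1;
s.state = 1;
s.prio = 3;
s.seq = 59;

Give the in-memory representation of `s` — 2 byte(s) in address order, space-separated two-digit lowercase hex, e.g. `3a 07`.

len:2 = -1 → 0x3 << 14 → word 0xc000
state:2 = 1 → 0x1 << 12 → word 0xd000
prio:2 = 3 → 0x3 << 10 → word 0xdc00
seq:10 = 59 → 0x3b << 0 → word 0xdc3b
word = 0xdc3b → big-endian bytes:
  [0]=0xdc  [1]=0x3b

dc 3b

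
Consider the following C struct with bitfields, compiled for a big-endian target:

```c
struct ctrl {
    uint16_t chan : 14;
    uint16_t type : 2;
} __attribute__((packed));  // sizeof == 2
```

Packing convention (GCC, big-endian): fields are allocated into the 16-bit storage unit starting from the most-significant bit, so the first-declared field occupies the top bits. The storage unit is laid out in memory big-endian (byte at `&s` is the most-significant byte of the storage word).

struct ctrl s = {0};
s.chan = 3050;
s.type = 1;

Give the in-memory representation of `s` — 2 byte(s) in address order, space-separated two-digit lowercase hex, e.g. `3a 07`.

chan (14b) val=3050 bits=0xbea at bit 2: 0x2fa8
type (2b) val=1 bits=0x1 at bit 0: 0x2fa9
word = 0x2fa9 → big-endian bytes:
  [0]=0x2f  [1]=0xa9

2f a9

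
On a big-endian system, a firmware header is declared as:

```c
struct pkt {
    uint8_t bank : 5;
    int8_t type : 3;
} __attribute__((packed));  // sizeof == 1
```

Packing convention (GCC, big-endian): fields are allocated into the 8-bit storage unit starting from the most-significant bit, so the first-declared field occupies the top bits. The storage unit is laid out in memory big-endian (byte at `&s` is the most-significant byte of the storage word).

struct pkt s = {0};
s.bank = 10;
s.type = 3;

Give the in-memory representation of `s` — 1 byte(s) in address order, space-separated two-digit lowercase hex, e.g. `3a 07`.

bank (5b) val=10 bits=0xa at bit 3: 0x50
type (3b) val=3 bits=0x3 at bit 0: 0x53
word = 0x53 → big-endian bytes:
  [0]=0x53

53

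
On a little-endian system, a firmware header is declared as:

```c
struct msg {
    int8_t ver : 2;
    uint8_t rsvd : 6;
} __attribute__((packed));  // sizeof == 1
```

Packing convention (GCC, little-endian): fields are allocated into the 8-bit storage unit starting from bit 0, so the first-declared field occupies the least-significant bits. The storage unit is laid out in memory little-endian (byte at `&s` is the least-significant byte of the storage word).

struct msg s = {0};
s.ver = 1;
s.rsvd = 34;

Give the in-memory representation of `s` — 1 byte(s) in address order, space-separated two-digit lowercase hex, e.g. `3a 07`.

[0+:2] ver=1 & 0x3 = 0x1; word=0x01
[2+:6] rsvd=34 & 0x3f = 0x22; word=0x89
word = 0x89 → little-endian bytes:
  [0]=0x89

89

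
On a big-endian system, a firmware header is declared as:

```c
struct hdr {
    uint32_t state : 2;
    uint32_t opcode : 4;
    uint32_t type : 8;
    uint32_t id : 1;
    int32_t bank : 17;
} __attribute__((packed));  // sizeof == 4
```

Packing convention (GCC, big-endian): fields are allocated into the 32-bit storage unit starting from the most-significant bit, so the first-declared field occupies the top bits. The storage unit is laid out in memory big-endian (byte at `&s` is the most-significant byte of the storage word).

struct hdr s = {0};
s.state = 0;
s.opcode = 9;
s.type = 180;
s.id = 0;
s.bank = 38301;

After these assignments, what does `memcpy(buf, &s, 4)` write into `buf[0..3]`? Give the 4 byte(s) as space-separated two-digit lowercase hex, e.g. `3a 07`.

26 d0 95 9d

state:2 = 0 → 0x0 << 30 → word 0x00000000
opcode:4 = 9 → 0x9 << 26 → word 0x24000000
type:8 = 180 → 0xb4 << 18 → word 0x26d00000
id:1 = 0 → 0x0 << 17 → word 0x26d00000
bank:17 = 38301 → 0x959d << 0 → word 0x26d0959d
word = 0x26d0959d → big-endian bytes:
  [0]=0x26  [1]=0xd0  [2]=0x95  [3]=0x9d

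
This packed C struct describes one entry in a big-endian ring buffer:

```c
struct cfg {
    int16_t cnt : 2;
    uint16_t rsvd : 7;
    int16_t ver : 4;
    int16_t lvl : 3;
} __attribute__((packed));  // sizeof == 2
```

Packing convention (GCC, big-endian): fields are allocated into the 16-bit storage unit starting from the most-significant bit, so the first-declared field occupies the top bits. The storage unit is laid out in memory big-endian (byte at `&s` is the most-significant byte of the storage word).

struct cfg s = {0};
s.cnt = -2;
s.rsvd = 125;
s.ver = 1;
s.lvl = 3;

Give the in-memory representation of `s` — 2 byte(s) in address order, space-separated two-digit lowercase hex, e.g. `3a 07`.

cnt (2b) val=-2 bits=0x2 at bit 14: 0x8000
rsvd (7b) val=125 bits=0x7d at bit 7: 0xbe80
ver (4b) val=1 bits=0x1 at bit 3: 0xbe88
lvl (3b) val=3 bits=0x3 at bit 0: 0xbe8b
word = 0xbe8b → big-endian bytes:
  [0]=0xbe  [1]=0x8b

be 8b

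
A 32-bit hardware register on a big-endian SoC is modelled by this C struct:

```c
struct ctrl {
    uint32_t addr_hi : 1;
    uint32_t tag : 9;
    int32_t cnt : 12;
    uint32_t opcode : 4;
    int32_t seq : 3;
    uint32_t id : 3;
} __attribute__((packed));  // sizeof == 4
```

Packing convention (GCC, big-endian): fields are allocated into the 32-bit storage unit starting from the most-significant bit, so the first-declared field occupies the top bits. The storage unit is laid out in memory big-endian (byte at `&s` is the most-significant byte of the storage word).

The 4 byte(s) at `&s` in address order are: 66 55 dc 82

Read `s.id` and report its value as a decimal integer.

2

[0]=0x66 [1]=0x55 [2]=0xdc [3]=0x82 (big-endian) → word 0x6655dc82
addr_hi [31+:1] = (word>>31) & 0x1 = 0
tag [22+:9] = (word>>22) & 0x1ff = 409
cnt [10+:12] = (word>>10) & 0xfff = 1399
opcode [6+:4] = (word>>6) & 0xf = 2
seq [3+:3] = (word>>3) & 0x7 = 0
id [0+:3] = (word>>0) & 0x7 = 2  ←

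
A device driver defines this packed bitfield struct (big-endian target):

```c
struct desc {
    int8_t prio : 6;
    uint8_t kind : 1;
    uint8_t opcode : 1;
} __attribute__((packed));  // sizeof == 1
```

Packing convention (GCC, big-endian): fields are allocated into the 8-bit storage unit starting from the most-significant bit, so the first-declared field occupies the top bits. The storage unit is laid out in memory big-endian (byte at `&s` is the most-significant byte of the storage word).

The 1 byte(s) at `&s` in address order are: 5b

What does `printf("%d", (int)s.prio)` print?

22

[0]=0x5b (big-endian) → word 0x5b
prio:6 @ bit 2 → (0x5b>>2)&0x3f = 0x16  ←
kind:1 @ bit 1 → (0x5b>>1)&0x1 = 0x1
opcode:1 @ bit 0 → (0x5b>>0)&0x1 = 0x1
prio signed 6b, MSB=0: value = 22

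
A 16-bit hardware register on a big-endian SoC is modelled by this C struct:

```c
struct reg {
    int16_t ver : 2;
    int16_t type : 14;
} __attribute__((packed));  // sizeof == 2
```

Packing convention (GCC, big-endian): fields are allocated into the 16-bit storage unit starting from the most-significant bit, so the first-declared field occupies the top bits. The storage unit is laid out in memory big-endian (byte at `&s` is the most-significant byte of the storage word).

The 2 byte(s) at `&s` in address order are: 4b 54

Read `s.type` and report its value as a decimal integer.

[0]=0x4b [1]=0x54 (big-endian) → word 0x4b54
ver [14+:2] = (word>>14) & 0x3 = 1
type [0+:14] = (word>>0) & 0x3fff = 2900  ←
type signed 14b, MSB=0: value = 2900

2900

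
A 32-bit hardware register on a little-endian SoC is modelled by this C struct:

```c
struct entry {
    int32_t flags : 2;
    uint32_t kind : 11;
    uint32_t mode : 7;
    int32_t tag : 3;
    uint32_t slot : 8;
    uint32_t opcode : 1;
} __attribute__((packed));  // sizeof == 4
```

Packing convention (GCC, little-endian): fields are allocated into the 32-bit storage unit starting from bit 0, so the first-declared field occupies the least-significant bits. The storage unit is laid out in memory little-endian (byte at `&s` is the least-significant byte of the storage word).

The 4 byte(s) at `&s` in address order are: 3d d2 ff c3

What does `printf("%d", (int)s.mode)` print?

[0]=0x3d [1]=0xd2 [2]=0xff [3]=0xc3 (little-endian) → word 0xc3ffd23d
flags:2 @ bit 0 → (0xc3ffd23d>>0)&0x3 = 0x1
kind:11 @ bit 2 → (0xc3ffd23d>>2)&0x7ff = 0x48f
mode:7 @ bit 13 → (0xc3ffd23d>>13)&0x7f = 0x7e  ←
tag:3 @ bit 20 → (0xc3ffd23d>>20)&0x7 = 0x7
slot:8 @ bit 23 → (0xc3ffd23d>>23)&0xff = 0x87
opcode:1 @ bit 31 → (0xc3ffd23d>>31)&0x1 = 0x1

126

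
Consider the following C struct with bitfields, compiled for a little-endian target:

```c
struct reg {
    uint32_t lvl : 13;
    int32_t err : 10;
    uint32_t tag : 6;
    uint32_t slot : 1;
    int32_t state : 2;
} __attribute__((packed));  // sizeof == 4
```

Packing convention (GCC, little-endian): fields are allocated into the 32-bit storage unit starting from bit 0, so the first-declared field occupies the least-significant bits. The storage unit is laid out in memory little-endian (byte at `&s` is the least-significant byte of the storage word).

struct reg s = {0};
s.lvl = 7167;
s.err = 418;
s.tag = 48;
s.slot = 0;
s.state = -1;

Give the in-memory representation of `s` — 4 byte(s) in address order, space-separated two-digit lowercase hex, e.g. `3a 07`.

ff 5b 34 d8

lvl:13 = 7167 → 0x1bff << 0 → word 0x00001bff
err:10 = 418 → 0x1a2 << 13 → word 0x00345bff
tag:6 = 48 → 0x30 << 23 → word 0x18345bff
slot:1 = 0 → 0x0 << 29 → word 0x18345bff
state:2 = -1 → 0x3 << 30 → word 0xd8345bff
word = 0xd8345bff → little-endian bytes:
  [0]=0xff  [1]=0x5b  [2]=0x34  [3]=0xd8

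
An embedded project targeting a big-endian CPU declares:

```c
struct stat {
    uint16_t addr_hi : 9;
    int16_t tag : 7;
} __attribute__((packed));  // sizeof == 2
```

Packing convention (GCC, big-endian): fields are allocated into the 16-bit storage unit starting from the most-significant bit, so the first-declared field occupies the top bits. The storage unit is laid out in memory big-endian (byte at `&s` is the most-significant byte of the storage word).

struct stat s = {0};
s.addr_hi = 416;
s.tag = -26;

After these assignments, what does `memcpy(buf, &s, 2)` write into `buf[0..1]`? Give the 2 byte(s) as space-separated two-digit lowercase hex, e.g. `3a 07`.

d0 66

addr_hi (9b) val=416 bits=0x1a0 at bit 7: 0xd000
tag (7b) val=-26 bits=0x66 at bit 0: 0xd066
word = 0xd066 → big-endian bytes:
  [0]=0xd0  [1]=0x66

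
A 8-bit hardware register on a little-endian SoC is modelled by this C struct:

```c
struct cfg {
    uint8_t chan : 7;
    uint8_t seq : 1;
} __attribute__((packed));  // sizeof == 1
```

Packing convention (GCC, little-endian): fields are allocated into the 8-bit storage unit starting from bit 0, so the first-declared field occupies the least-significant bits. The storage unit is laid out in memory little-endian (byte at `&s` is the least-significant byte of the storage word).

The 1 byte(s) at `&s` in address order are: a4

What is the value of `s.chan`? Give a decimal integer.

36

[0]=0xa4 (little-endian) → word 0xa4
chan [0+:7] = (word>>0) & 0x7f = 36  ←
seq [7+:1] = (word>>7) & 0x1 = 1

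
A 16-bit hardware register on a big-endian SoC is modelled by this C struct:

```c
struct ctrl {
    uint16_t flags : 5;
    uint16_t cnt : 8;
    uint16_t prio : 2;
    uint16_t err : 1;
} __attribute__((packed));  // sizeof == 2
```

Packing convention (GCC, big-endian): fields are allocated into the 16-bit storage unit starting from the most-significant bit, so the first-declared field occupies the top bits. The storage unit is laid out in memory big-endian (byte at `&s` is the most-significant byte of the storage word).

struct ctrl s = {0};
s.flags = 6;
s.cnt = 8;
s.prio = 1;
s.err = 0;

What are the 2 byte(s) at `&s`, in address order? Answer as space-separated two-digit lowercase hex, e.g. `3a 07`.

30 42

flags:5 = 6 → 0x6 << 11 → word 0x3000
cnt:8 = 8 → 0x8 << 3 → word 0x3040
prio:2 = 1 → 0x1 << 1 → word 0x3042
err:1 = 0 → 0x0 << 0 → word 0x3042
word = 0x3042 → big-endian bytes:
  [0]=0x30  [1]=0x42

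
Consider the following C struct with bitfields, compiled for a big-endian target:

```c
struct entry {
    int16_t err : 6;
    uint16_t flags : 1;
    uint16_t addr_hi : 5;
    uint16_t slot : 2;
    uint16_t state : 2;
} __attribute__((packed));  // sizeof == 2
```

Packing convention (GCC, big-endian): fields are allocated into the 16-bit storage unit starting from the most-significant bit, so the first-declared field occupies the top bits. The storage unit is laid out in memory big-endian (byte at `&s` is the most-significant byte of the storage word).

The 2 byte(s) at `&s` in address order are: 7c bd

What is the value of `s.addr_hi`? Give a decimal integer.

11

[0]=0x7c [1]=0xbd (big-endian) → word 0x7cbd
err [10+:6] = (word>>10) & 0x3f = 31
flags [9+:1] = (word>>9) & 0x1 = 0
addr_hi [4+:5] = (word>>4) & 0x1f = 11  ←
slot [2+:2] = (word>>2) & 0x3 = 3
state [0+:2] = (word>>0) & 0x3 = 1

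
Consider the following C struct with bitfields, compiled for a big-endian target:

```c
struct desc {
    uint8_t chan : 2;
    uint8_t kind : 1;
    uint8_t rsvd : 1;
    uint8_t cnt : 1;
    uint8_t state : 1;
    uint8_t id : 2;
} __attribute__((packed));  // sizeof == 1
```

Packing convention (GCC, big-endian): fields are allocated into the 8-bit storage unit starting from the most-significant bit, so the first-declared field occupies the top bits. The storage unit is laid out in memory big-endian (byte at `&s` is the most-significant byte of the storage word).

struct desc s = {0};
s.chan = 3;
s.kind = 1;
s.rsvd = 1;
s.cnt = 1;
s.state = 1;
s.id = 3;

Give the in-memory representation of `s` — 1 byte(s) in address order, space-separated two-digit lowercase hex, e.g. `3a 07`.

[6+:2] chan=3 & 0x3 = 0x3; word=0xc0
[5+:1] kind=1 & 0x1 = 0x1; word=0xe0
[4+:1] rsvd=1 & 0x1 = 0x1; word=0xf0
[3+:1] cnt=1 & 0x1 = 0x1; word=0xf8
[2+:1] state=1 & 0x1 = 0x1; word=0xfc
[0+:2] id=3 & 0x3 = 0x3; word=0xff
word = 0xff → big-endian bytes:
  [0]=0xff

ff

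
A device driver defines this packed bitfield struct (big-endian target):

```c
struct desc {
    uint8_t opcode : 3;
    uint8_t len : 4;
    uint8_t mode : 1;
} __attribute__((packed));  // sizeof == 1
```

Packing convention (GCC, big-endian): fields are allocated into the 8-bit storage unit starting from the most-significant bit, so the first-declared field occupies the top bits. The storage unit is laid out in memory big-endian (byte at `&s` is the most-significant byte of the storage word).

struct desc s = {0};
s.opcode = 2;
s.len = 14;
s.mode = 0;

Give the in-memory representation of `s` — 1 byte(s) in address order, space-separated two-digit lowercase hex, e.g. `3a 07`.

5c

[5+:3] opcode=2 & 0x7 = 0x2; word=0x40
[1+:4] len=14 & 0xf = 0xe; word=0x5c
[0+:1] mode=0 & 0x1 = 0x0; word=0x5c
word = 0x5c → big-endian bytes:
  [0]=0x5c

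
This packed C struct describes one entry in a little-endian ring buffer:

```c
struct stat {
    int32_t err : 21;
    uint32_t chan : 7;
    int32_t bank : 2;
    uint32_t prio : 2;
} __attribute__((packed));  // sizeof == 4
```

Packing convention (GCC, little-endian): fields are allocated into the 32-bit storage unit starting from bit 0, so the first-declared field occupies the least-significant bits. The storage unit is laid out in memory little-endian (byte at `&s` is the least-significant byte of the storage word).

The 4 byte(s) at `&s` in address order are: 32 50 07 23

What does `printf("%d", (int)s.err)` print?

[0]=0x32 [1]=0x50 [2]=0x07 [3]=0x23 (little-endian) → word 0x23075032
err:21 @ bit 0 → (0x23075032>>0)&0x1fffff = 0x75032  ←
chan:7 @ bit 21 → (0x23075032>>21)&0x7f = 0x18
bank:2 @ bit 28 → (0x23075032>>28)&0x3 = 0x2
prio:2 @ bit 30 → (0x23075032>>30)&0x3 = 0x0
err signed 21b, MSB=0: value = 479282

479282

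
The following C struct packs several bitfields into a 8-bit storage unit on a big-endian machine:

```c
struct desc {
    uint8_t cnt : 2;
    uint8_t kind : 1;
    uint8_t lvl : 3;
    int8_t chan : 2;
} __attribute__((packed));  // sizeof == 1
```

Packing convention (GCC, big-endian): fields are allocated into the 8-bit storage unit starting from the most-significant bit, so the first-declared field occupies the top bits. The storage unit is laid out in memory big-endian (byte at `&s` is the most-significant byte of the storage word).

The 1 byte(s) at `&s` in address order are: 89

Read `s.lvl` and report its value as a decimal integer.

[0]=0x89 (big-endian) → word 0x89
cnt [6+:2] = (word>>6) & 0x3 = 2
kind [5+:1] = (word>>5) & 0x1 = 0
lvl [2+:3] = (word>>2) & 0x7 = 2  ←
chan [0+:2] = (word>>0) & 0x3 = 1

2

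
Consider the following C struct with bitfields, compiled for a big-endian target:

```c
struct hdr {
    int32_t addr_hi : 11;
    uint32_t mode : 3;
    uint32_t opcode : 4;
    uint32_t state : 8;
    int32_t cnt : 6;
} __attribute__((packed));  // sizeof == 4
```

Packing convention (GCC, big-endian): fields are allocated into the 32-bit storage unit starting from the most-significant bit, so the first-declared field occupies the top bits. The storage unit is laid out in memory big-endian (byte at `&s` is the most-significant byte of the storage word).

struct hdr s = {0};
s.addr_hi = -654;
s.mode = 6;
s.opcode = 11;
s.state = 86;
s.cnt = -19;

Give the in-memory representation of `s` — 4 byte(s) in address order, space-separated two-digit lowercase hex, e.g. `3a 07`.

ae 5a d5 ad

[21+:11] addr_hi=-654 & 0x7ff = 0x572; word=0xae400000
[18+:3] mode=6 & 0x7 = 0x6; word=0xae580000
[14+:4] opcode=11 & 0xf = 0xb; word=0xae5ac000
[6+:8] state=86 & 0xff = 0x56; word=0xae5ad580
[0+:6] cnt=-19 & 0x3f = 0x2d; word=0xae5ad5ad
word = 0xae5ad5ad → big-endian bytes:
  [0]=0xae  [1]=0x5a  [2]=0xd5  [3]=0xad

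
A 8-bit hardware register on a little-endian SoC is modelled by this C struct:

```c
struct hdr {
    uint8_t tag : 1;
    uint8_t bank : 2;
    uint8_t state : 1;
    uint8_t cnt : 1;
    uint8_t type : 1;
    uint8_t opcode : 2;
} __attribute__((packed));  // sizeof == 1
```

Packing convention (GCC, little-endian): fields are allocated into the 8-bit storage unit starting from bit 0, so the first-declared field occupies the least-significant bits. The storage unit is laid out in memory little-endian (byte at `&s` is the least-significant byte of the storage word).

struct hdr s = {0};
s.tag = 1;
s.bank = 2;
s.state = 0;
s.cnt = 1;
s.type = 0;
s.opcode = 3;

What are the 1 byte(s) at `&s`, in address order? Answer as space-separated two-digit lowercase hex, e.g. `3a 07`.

d5

tag:1 = 1 → 0x1 << 0 → word 0x01
bank:2 = 2 → 0x2 << 1 → word 0x05
state:1 = 0 → 0x0 << 3 → word 0x05
cnt:1 = 1 → 0x1 << 4 → word 0x15
type:1 = 0 → 0x0 << 5 → word 0x15
opcode:2 = 3 → 0x3 << 6 → word 0xd5
word = 0xd5 → little-endian bytes:
  [0]=0xd5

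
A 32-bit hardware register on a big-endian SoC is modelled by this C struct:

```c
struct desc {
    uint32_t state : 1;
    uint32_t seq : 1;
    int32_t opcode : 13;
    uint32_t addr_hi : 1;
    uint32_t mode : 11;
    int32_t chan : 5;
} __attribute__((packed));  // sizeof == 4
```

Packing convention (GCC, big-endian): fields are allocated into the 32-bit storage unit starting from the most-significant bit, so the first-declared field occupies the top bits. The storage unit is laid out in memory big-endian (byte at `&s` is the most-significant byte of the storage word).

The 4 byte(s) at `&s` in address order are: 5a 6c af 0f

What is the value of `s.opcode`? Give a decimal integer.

[0]=0x5a [1]=0x6c [2]=0xaf [3]=0x0f (big-endian) → word 0x5a6caf0f
state [31+:1] = (word>>31) & 0x1 = 0
seq [30+:1] = (word>>30) & 0x1 = 1
opcode [17+:13] = (word>>17) & 0x1fff = 3382  ←
addr_hi [16+:1] = (word>>16) & 0x1 = 0
mode [5+:11] = (word>>5) & 0x7ff = 1400
chan [0+:5] = (word>>0) & 0x1f = 15
opcode signed 13b, MSB=0: value = 3382

3382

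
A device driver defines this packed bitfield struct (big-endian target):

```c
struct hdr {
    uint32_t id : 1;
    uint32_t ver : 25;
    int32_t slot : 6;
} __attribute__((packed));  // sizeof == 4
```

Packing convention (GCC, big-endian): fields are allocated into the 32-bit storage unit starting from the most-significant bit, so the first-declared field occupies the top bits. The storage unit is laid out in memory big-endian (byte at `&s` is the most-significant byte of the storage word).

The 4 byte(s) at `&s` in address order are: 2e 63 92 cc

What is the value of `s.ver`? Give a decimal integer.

12160587

[0]=0x2e [1]=0x63 [2]=0x92 [3]=0xcc (big-endian) → word 0x2e6392cc
id [31+:1] = (word>>31) & 0x1 = 0
ver [6+:25] = (word>>6) & 0x1ffffff = 12160587  ←
slot [0+:6] = (word>>0) & 0x3f = 12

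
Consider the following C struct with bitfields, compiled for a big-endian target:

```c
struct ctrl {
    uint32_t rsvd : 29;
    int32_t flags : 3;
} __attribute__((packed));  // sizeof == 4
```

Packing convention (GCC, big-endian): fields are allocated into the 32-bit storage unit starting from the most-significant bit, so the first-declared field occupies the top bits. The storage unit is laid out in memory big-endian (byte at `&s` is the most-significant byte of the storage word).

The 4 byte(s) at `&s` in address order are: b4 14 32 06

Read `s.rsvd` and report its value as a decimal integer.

377652800

[0]=0xb4 [1]=0x14 [2]=0x32 [3]=0x06 (big-endian) → word 0xb4143206
rsvd:29 @ bit 3 → (0xb4143206>>3)&0x1fffffff = 0x16828640  ←
flags:3 @ bit 0 → (0xb4143206>>0)&0x7 = 0x6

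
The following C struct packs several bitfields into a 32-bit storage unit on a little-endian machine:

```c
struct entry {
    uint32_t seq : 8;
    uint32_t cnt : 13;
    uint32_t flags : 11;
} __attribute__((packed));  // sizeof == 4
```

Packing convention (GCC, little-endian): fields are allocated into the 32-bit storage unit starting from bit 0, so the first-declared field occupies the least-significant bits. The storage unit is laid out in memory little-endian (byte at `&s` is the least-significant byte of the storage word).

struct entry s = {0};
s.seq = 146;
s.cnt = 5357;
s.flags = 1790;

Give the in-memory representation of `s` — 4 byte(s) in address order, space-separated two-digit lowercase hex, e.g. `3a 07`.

92 ed d4 df

seq (8b) val=146 bits=0x92 at bit 0: 0x00000092
cnt (13b) val=5357 bits=0x14ed at bit 8: 0x0014ed92
flags (11b) val=1790 bits=0x6fe at bit 21: 0xdfd4ed92
word = 0xdfd4ed92 → little-endian bytes:
  [0]=0x92  [1]=0xed  [2]=0xd4  [3]=0xdf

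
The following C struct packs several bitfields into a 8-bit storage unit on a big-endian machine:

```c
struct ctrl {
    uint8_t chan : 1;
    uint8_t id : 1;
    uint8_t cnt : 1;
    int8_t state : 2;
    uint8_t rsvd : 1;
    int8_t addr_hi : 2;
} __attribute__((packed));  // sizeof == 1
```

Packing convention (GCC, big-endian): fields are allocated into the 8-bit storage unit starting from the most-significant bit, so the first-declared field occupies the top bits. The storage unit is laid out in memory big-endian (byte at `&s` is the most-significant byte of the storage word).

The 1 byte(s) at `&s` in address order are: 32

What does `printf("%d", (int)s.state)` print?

-2

[0]=0x32 (big-endian) → word 0x32
chan:1 @ bit 7 → (0x32>>7)&0x1 = 0x0
id:1 @ bit 6 → (0x32>>6)&0x1 = 0x0
cnt:1 @ bit 5 → (0x32>>5)&0x1 = 0x1
state:2 @ bit 3 → (0x32>>3)&0x3 = 0x2  ←
rsvd:1 @ bit 2 → (0x32>>2)&0x1 = 0x0
addr_hi:2 @ bit 0 → (0x32>>0)&0x3 = 0x2
state signed 2b, MSB=1: 2 - 4 = -2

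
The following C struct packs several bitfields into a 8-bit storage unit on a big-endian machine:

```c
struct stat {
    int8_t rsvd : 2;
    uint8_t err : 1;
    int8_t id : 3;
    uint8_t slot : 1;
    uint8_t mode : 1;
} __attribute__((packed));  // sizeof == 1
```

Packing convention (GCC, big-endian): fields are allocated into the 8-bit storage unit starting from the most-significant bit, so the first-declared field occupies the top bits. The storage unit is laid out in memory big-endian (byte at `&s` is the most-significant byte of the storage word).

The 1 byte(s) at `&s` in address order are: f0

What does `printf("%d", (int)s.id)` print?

[0]=0xf0 (big-endian) → word 0xf0
rsvd [6+:2] = (word>>6) & 0x3 = 3
err [5+:1] = (word>>5) & 0x1 = 1
id [2+:3] = (word>>2) & 0x7 = 4  ←
slot [1+:1] = (word>>1) & 0x1 = 0
mode [0+:1] = (word>>0) & 0x1 = 0
id signed 3b, MSB=1: 4 - 8 = -4

-4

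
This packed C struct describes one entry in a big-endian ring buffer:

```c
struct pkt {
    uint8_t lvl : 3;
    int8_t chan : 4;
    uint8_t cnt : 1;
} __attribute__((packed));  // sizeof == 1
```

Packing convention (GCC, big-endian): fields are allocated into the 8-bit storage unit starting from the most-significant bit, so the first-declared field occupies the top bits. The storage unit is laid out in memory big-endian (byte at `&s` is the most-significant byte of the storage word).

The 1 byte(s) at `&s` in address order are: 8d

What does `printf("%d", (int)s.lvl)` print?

4

[0]=0x8d (big-endian) → word 0x8d
lvl [5+:3] = (word>>5) & 0x7 = 4  ←
chan [1+:4] = (word>>1) & 0xf = 6
cnt [0+:1] = (word>>0) & 0x1 = 1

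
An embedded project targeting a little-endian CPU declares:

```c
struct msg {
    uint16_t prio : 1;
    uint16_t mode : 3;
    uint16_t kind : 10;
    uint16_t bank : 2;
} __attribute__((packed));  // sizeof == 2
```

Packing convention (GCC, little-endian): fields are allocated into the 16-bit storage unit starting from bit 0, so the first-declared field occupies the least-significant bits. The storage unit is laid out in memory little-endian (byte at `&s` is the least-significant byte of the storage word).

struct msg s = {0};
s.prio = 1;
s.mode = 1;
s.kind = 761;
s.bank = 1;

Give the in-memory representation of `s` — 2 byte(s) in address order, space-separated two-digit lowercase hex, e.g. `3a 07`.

prio (1b) val=1 bits=0x1 at bit 0: 0x0001
mode (3b) val=1 bits=0x1 at bit 1: 0x0003
kind (10b) val=761 bits=0x2f9 at bit 4: 0x2f93
bank (2b) val=1 bits=0x1 at bit 14: 0x6f93
word = 0x6f93 → little-endian bytes:
  [0]=0x93  [1]=0x6f

93 6f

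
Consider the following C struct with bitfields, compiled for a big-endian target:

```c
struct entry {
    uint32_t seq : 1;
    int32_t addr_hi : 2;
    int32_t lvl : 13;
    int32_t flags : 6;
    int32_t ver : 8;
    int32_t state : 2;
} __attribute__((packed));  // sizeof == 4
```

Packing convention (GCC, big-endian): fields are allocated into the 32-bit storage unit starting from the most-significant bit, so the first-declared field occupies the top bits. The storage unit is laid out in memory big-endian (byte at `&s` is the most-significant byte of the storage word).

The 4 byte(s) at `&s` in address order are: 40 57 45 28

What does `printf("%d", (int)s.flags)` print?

17

[0]=0x40 [1]=0x57 [2]=0x45 [3]=0x28 (big-endian) → word 0x40574528
seq [31+:1] = (word>>31) & 0x1 = 0
addr_hi [29+:2] = (word>>29) & 0x3 = 2
lvl [16+:13] = (word>>16) & 0x1fff = 87
flags [10+:6] = (word>>10) & 0x3f = 17  ←
ver [2+:8] = (word>>2) & 0xff = 74
state [0+:2] = (word>>0) & 0x3 = 0
flags signed 6b, MSB=0: value = 17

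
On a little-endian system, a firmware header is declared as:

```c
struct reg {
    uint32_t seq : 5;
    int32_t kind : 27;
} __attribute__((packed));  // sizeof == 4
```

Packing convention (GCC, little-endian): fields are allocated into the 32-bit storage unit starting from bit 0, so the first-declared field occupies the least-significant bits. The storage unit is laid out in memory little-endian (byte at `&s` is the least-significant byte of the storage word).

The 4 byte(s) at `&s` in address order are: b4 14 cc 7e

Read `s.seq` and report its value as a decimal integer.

20

[0]=0xb4 [1]=0x14 [2]=0xcc [3]=0x7e (little-endian) → word 0x7ecc14b4
seq [0+:5] = (word>>0) & 0x1f = 20  ←
kind [5+:27] = (word>>5) & 0x7ffffff = 66478245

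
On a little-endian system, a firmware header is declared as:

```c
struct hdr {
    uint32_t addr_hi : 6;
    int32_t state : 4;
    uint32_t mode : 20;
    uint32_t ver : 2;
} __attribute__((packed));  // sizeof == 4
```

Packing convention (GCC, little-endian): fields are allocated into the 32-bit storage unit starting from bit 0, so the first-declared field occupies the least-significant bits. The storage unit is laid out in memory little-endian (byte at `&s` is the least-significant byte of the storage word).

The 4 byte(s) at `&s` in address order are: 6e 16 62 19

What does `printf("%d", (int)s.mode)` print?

[0]=0x6e [1]=0x16 [2]=0x62 [3]=0x19 (little-endian) → word 0x1962166e
addr_hi [0+:6] = (word>>0) & 0x3f = 46
state [6+:4] = (word>>6) & 0xf = 9
mode [10+:20] = (word>>10) & 0xfffff = 415877  ←
ver [30+:2] = (word>>30) & 0x3 = 0

415877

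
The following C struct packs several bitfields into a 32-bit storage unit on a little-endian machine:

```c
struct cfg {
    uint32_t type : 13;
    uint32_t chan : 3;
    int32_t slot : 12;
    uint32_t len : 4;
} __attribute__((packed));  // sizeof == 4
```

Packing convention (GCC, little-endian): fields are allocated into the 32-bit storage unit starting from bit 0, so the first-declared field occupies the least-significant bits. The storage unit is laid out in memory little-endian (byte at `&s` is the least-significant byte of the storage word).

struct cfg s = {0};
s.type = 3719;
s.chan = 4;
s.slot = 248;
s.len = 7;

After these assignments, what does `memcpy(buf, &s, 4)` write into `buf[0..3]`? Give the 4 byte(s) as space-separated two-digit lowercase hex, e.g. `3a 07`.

[0+:13] type=3719 & 0x1fff = 0xe87; word=0x00000e87
[13+:3] chan=4 & 0x7 = 0x4; word=0x00008e87
[16+:12] slot=248 & 0xfff = 0xf8; word=0x00f88e87
[28+:4] len=7 & 0xf = 0x7; word=0x70f88e87
word = 0x70f88e87 → little-endian bytes:
  [0]=0x87  [1]=0x8e  [2]=0xf8  [3]=0x70

87 8e f8 70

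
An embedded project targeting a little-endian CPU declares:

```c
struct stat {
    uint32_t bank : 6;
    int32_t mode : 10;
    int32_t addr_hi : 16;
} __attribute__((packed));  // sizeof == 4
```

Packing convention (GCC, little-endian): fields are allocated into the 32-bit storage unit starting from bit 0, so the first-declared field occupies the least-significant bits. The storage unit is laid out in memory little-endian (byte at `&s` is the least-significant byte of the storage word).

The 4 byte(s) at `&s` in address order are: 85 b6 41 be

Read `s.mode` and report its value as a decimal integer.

[0]=0x85 [1]=0xb6 [2]=0x41 [3]=0xbe (little-endian) → word 0xbe41b685
bank:6 @ bit 0 → (0xbe41b685>>0)&0x3f = 0x5
mode:10 @ bit 6 → (0xbe41b685>>6)&0x3ff = 0x2da  ←
addr_hi:16 @ bit 16 → (0xbe41b685>>16)&0xffff = 0xbe41
mode signed 10b, MSB=1: 730 - 1024 = -294

-294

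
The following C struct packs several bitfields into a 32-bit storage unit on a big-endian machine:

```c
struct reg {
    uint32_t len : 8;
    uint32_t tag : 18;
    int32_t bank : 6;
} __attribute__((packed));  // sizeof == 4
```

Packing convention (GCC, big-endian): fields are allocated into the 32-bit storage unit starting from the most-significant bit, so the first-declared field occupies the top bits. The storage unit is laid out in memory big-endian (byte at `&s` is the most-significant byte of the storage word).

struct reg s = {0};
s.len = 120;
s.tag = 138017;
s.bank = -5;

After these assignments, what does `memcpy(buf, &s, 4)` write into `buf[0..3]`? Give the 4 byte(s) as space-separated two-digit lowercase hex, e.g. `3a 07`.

78 86 c8 7b

len (8b) val=120 bits=0x78 at bit 24: 0x78000000
tag (18b) val=138017 bits=0x21b21 at bit 6: 0x7886c840
bank (6b) val=-5 bits=0x3b at bit 0: 0x7886c87b
word = 0x7886c87b → big-endian bytes:
  [0]=0x78  [1]=0x86  [2]=0xc8  [3]=0x7b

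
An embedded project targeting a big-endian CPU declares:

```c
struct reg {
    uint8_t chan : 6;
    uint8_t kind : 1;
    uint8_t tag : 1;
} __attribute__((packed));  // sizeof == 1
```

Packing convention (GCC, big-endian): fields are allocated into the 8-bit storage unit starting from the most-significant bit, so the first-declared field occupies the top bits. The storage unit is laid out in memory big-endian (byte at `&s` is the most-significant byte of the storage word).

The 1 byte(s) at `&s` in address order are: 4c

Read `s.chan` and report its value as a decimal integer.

19

[0]=0x4c (big-endian) → word 0x4c
chan:6 @ bit 2 → (0x4c>>2)&0x3f = 0x13  ←
kind:1 @ bit 1 → (0x4c>>1)&0x1 = 0x0
tag:1 @ bit 0 → (0x4c>>0)&0x1 = 0x0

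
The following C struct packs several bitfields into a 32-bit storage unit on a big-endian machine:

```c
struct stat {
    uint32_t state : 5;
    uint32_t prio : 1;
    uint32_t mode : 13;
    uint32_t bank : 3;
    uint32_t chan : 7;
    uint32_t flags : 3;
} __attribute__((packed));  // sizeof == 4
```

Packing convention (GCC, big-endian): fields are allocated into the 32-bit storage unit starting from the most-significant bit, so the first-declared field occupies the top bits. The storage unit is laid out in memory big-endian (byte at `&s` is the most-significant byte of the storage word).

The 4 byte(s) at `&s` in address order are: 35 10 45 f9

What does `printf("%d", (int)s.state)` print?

[0]=0x35 [1]=0x10 [2]=0x45 [3]=0xf9 (big-endian) → word 0x351045f9
state [27+:5] = (word>>27) & 0x1f = 6  ←
prio [26+:1] = (word>>26) & 0x1 = 1
mode [13+:13] = (word>>13) & 0x1fff = 2178
bank [10+:3] = (word>>10) & 0x7 = 1
chan [3+:7] = (word>>3) & 0x7f = 63
flags [0+:3] = (word>>0) & 0x7 = 1

6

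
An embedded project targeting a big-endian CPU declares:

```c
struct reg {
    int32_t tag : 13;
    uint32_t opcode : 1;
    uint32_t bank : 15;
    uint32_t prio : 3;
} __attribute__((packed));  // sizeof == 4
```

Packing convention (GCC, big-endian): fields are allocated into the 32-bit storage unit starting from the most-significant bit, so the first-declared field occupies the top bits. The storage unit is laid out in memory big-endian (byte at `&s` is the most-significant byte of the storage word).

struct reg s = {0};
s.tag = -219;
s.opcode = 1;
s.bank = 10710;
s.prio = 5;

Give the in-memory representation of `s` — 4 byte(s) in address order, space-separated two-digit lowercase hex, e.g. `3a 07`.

f9 2d 4e b5

tag:13 = -219 → 0x1f25 << 19 → word 0xf9280000
opcode:1 = 1 → 0x1 << 18 → word 0xf92c0000
bank:15 = 10710 → 0x29d6 << 3 → word 0xf92d4eb0
prio:3 = 5 → 0x5 << 0 → word 0xf92d4eb5
word = 0xf92d4eb5 → big-endian bytes:
  [0]=0xf9  [1]=0x2d  [2]=0x4e  [3]=0xb5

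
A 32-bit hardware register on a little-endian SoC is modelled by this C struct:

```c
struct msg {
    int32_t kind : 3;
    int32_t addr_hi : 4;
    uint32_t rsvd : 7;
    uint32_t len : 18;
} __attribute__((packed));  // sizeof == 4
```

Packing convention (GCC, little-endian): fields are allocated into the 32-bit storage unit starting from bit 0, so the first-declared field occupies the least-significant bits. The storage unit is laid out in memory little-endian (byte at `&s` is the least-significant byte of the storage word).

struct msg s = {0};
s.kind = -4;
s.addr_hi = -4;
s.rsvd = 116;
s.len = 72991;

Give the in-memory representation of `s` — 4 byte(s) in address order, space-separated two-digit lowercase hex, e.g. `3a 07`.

64 fa 47 47

kind (3b) val=-4 bits=0x4 at bit 0: 0x00000004
addr_hi (4b) val=-4 bits=0xc at bit 3: 0x00000064
rsvd (7b) val=116 bits=0x74 at bit 7: 0x00003a64
len (18b) val=72991 bits=0x11d1f at bit 14: 0x4747fa64
word = 0x4747fa64 → little-endian bytes:
  [0]=0x64  [1]=0xfa  [2]=0x47  [3]=0x47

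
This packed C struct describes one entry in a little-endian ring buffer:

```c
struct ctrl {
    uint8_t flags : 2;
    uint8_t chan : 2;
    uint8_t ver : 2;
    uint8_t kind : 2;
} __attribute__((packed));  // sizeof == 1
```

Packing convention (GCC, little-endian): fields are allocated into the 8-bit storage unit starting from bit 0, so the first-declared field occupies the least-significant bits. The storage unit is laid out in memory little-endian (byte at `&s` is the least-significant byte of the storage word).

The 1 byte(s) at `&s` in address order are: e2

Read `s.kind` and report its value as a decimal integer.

3

[0]=0xe2 (little-endian) → word 0xe2
flags:2 @ bit 0 → (0xe2>>0)&0x3 = 0x2
chan:2 @ bit 2 → (0xe2>>2)&0x3 = 0x0
ver:2 @ bit 4 → (0xe2>>4)&0x3 = 0x2
kind:2 @ bit 6 → (0xe2>>6)&0x3 = 0x3  ←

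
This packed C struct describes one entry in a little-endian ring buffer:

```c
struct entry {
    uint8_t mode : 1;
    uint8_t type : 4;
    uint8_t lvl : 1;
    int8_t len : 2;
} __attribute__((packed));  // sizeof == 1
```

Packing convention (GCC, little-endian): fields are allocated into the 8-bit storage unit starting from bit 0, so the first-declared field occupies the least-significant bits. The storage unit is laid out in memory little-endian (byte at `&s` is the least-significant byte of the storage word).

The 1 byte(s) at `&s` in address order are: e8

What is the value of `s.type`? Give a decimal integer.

[0]=0xe8 (little-endian) → word 0xe8
mode:1 @ bit 0 → (0xe8>>0)&0x1 = 0x0
type:4 @ bit 1 → (0xe8>>1)&0xf = 0x4  ←
lvl:1 @ bit 5 → (0xe8>>5)&0x1 = 0x1
len:2 @ bit 6 → (0xe8>>6)&0x3 = 0x3

4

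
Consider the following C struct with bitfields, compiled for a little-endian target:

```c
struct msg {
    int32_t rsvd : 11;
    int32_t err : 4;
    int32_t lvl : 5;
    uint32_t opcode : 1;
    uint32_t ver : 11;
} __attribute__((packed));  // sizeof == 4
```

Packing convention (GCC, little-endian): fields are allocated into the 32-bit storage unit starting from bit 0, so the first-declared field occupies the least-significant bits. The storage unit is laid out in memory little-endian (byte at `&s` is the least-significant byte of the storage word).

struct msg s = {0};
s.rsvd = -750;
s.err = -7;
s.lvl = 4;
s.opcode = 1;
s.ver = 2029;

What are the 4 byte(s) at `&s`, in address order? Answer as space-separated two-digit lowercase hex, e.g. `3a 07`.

rsvd:11 = -750 → 0x512 << 0 → word 0x00000512
err:4 = -7 → 0x9 << 11 → word 0x00004d12
lvl:5 = 4 → 0x4 << 15 → word 0x00024d12
opcode:1 = 1 → 0x1 << 20 → word 0x00124d12
ver:11 = 2029 → 0x7ed << 21 → word 0xfdb24d12
word = 0xfdb24d12 → little-endian bytes:
  [0]=0x12  [1]=0x4d  [2]=0xb2  [3]=0xfd

12 4d b2 fd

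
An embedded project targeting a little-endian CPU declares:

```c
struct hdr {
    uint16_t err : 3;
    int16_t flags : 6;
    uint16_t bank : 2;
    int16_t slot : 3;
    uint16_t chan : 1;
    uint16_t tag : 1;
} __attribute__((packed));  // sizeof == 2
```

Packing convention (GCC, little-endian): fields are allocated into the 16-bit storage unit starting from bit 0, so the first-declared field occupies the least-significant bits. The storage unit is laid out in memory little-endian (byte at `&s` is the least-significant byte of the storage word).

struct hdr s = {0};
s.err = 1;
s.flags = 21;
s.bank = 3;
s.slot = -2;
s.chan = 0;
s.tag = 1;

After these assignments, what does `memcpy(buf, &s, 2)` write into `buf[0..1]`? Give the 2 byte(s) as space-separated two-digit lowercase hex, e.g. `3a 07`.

err:3 = 1 → 0x1 << 0 → word 0x0001
flags:6 = 21 → 0x15 << 3 → word 0x00a9
bank:2 = 3 → 0x3 << 9 → word 0x06a9
slot:3 = -2 → 0x6 << 11 → word 0x36a9
chan:1 = 0 → 0x0 << 14 → word 0x36a9
tag:1 = 1 → 0x1 << 15 → word 0xb6a9
word = 0xb6a9 → little-endian bytes:
  [0]=0xa9  [1]=0xb6

a9 b6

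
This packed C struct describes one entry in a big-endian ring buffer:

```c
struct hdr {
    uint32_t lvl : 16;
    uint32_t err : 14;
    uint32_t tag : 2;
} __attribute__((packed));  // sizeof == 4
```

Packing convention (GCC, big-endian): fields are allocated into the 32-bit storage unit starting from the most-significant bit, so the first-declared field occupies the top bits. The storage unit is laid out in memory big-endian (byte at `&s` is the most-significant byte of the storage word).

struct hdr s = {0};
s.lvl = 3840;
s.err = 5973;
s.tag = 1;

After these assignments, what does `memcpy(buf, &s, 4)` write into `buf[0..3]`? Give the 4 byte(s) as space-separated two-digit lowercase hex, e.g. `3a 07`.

[16+:16] lvl=3840 & 0xffff = 0xf00; word=0x0f000000
[2+:14] err=5973 & 0x3fff = 0x1755; word=0x0f005d54
[0+:2] tag=1 & 0x3 = 0x1; word=0x0f005d55
word = 0x0f005d55 → big-endian bytes:
  [0]=0x0f  [1]=0x00  [2]=0x5d  [3]=0x55

0f 00 5d 55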